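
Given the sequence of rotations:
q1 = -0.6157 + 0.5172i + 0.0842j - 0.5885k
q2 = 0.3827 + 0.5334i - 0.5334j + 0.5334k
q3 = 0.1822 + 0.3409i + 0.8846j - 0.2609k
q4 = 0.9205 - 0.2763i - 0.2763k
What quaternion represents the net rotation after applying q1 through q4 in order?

q2 · q1 = -0.1527 + 0.1385i + 0.9504j - 0.2328k
q3 · q2 · q1 = -0.9765 + 0.0152i + 0.0813j + 0.1989k
q4 · q3 · q2 · q1 = -0.8397 + 0.3063i + 0.1256j + 0.4304k
-0.8397 + 0.3063i + 0.1256j + 0.4304k


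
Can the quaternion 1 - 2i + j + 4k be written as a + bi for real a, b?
No. The quaternion 1 - 2i + j + 4k has j-coefficient y = 1 and k-coefficient z = 4, not both zero, so it does not lie in the complex subalgebra spanned by 1 and i.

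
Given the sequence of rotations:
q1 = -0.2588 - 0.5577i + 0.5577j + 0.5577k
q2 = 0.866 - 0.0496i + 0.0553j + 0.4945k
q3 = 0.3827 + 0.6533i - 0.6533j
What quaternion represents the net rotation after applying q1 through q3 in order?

q2 · q1 = -0.5584 - 0.7151i + 0.2205j + 0.3582k
q3 · q2 · q1 = 0.3975 - 0.8725i + 0.2152j - 0.186k
0.3975 - 0.8725i + 0.2152j - 0.186k


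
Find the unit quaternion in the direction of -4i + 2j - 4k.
-0.6667i + 0.3333j - 0.6667k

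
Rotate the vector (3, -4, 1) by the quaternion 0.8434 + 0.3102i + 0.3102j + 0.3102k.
(3.884, -0.644, -3.24)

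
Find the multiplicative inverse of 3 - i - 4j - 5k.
0.0588 + 0.0196i + 0.0784j + 0.098k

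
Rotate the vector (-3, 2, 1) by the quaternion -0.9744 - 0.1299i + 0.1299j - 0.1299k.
(-3.591, 0.92, 0.511)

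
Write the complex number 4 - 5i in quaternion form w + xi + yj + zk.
4 - 5i + 0j + 0k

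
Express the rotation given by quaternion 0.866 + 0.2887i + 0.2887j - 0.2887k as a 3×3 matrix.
[[0.6666, 0.6667, 0.3333], [-0.3333, 0.6666, -0.6667], [-0.6667, 0.3333, 0.6666]]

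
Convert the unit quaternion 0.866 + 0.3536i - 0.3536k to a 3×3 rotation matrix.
[[0.7499, 0.6124, -0.2501], [-0.6124, 0.4999, -0.6124], [-0.2501, 0.6124, 0.7499]]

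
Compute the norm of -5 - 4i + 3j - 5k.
√75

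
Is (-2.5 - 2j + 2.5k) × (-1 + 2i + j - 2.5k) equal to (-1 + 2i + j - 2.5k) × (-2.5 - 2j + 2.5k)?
No: pq = 10.75 - 2.5i + 4.5j + 7.75k ≠ 10.75 - 7.5i - 5.5j - 0.25k = qp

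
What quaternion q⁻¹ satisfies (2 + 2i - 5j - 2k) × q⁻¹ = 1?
0.0541 - 0.0541i + 0.1351j + 0.0541k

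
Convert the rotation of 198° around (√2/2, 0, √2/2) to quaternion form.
-0.1564 + 0.6984i + 0.6984k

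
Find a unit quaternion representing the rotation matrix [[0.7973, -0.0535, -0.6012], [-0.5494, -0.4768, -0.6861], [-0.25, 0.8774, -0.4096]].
0.4772 + 0.8191i - 0.184j - 0.2598k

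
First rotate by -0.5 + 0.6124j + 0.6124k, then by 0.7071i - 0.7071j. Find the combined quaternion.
0.433 - 0.7866i - 0.0795j + 0.433k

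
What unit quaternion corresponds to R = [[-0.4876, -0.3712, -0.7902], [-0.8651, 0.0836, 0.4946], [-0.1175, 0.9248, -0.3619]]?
-0.2419 - 0.4446i + 0.6952j + 0.5104k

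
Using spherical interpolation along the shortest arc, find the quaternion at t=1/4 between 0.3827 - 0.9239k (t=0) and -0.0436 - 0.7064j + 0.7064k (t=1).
0.3149 + 0.1976j - 0.9283k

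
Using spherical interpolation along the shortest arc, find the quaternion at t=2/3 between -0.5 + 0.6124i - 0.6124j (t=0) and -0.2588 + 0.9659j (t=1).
-0.0065 + 0.2455i - 0.9694j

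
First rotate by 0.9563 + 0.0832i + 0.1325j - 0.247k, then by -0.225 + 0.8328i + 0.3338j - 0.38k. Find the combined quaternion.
-0.4225 + 0.7456i + 0.4635j - 0.2252k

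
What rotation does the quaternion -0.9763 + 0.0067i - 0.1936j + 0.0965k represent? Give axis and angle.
axis = (0.031, -0.8946, 0.4459), θ = 335°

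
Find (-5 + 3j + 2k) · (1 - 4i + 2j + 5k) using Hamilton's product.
-21 + 31i - 15j - 11k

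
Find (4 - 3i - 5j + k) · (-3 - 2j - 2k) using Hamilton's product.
-20 + 21i + j - 5k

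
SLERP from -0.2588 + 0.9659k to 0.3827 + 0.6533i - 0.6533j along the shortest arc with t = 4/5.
-0.4306 - 0.6063i + 0.6063j + 0.2816k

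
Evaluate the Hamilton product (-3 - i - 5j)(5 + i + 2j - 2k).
-4 + 2i - 33j + 9k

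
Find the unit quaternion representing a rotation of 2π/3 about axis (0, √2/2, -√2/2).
0.5 + 0.6124j - 0.6124k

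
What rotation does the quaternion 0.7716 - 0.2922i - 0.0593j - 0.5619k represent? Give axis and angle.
axis = (-0.4594, -0.0932, -0.8833), θ = 79°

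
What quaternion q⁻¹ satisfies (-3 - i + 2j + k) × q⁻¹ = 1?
-0.2 + 0.0667i - 0.1333j - 0.0667k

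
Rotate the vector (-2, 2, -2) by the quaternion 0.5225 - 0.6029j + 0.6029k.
(0.908, 0.74, -3.26)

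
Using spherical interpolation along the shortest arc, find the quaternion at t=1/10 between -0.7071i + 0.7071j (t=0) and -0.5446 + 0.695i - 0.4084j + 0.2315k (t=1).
0.0588 - 0.721i + 0.69j - 0.025k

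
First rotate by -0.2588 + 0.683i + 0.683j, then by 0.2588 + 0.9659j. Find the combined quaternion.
-0.7267 + 0.1768i - 0.0732j - 0.6597k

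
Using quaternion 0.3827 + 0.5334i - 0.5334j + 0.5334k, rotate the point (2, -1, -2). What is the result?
(0.38, 1.771, 2.391)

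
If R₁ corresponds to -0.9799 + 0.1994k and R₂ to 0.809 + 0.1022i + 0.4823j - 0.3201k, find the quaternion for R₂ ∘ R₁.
-0.7289 - 0.004i - 0.493j + 0.475k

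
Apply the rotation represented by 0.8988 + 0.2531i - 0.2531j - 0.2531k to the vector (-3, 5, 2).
(-1.763, 4.814, 3.422)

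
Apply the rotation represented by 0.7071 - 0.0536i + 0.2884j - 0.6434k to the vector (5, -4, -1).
(-3.964, -5.074, -0.735)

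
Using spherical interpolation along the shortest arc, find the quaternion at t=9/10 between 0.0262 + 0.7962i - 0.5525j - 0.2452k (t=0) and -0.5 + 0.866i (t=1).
-0.4574 + 0.8867i - 0.062j - 0.0275k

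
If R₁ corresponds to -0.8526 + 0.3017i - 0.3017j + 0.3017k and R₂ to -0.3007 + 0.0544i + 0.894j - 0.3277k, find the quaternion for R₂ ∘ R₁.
0.6086 + 0.0338i - 0.7868j - 0.0975k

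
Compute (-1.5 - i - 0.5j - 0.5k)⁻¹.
-0.4 + 0.2667i + 0.1333j + 0.1333k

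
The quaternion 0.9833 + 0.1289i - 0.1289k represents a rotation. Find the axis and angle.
axis = (√2/2, 0, -√2/2), θ = 21°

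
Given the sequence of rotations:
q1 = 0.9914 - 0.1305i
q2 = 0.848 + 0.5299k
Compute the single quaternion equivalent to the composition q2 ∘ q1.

q2 · q1 = 0.8407 - 0.1107i - 0.0692j + 0.5253k
0.8407 - 0.1107i - 0.0692j + 0.5253k


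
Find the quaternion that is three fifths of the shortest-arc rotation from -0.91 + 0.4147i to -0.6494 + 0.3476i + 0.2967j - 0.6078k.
-0.8081 + 0.4012i + 0.1892j - 0.3875k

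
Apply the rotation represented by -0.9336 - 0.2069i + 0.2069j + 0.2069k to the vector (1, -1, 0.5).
(0.292, -1.451, 0.243)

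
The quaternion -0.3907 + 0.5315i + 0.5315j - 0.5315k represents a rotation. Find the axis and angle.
axis = (√3/3, √3/3, -√3/3), θ = 226°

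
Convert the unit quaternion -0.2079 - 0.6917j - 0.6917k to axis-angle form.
axis = (0, -√2/2, -√2/2), θ = 204°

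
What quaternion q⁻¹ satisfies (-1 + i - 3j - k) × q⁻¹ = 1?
-0.0833 - 0.0833i + 0.25j + 0.0833k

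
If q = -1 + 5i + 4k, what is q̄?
-1 - 5i - 4k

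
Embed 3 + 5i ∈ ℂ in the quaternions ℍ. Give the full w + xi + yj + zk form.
3 + 5i + 0j + 0k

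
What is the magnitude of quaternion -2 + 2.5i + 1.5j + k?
3.674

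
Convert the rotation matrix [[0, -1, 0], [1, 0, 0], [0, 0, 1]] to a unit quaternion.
0.7071 + 0.7071k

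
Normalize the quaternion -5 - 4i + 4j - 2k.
-0.6402 - 0.5121i + 0.5121j - 0.2561k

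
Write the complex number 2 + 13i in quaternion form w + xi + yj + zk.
2 + 13i + 0j + 0k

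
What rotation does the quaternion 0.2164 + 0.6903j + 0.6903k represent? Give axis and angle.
axis = (0, √2/2, √2/2), θ = 155°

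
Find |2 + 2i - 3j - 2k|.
√21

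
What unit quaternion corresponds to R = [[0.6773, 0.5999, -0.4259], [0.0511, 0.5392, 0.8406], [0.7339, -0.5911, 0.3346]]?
0.7986 - 0.4482i - 0.3631j - 0.1718k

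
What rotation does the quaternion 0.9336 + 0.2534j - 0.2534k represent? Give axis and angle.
axis = (0, √2/2, -√2/2), θ = 42°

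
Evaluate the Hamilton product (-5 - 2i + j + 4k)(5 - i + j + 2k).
-36 - 7i + 9k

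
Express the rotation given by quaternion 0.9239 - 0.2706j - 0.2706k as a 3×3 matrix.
[[0.7071, 0.5, -0.5], [-0.5, 0.8536, 0.1464], [0.5, 0.1464, 0.8536]]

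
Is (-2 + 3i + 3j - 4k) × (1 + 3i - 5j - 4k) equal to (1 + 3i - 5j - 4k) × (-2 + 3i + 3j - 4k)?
No: pq = -12 - 35i + 13j - 20k ≠ -12 + 29i + 13j + 28k = qp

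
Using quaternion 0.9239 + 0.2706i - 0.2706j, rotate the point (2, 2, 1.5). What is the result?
(0.664, 0.664, 3.061)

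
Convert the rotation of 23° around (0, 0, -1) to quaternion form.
0.9799 - 0.1994k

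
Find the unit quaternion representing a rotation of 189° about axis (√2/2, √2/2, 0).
-0.0785 + 0.7049i + 0.7049j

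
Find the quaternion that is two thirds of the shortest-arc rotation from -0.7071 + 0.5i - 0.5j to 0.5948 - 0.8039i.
-0.6595 + 0.7308i - 0.1761j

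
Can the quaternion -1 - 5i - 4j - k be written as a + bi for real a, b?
No. The quaternion -1 - 5i - 4j - k has j-coefficient y = -4 and k-coefficient z = -1, not both zero, so it does not lie in the complex subalgebra spanned by 1 and i.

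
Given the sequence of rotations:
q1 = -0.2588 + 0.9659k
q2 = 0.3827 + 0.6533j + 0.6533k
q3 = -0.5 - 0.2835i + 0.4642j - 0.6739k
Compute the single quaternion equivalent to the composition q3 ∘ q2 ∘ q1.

q2 · q1 = -0.7301 + 0.631i - 0.1691j + 0.2006k
q3 · q2 · q1 = 0.7576 - 0.1294i - 0.6227j + 0.1467k
0.7576 - 0.1294i - 0.6227j + 0.1467k


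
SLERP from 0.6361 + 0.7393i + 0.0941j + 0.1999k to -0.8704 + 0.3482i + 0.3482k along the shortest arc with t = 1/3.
0.8961 + 0.4375i + 0.0754j + 0.0054k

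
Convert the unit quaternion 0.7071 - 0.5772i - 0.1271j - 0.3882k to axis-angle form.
axis = (-0.8163, -0.1797, -0.549), θ = π/2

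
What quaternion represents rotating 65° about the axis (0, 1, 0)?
0.8434 + 0.5373j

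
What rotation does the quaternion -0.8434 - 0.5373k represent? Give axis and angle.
axis = (0, 0, -1), θ = 295°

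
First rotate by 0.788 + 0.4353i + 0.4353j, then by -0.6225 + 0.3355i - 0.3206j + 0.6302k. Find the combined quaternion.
-0.497 - 0.2809i - 0.2493j + 0.7822k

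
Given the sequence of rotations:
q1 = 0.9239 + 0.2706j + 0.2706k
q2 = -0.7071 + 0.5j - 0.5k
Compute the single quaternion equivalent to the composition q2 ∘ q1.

q2 · q1 = -0.6533 + 0.2706i + 0.2706j - 0.6533k
-0.6533 + 0.2706i + 0.2706j - 0.6533k


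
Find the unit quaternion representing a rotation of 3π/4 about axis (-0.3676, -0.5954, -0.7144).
0.3827 - 0.3396i - 0.5501j - 0.66k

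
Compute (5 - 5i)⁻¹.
0.1 + 0.1i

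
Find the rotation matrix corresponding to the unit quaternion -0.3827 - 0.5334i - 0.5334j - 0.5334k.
[[-0.1381, 0.1608, 0.9773], [0.9773, -0.1381, 0.1608], [0.1608, 0.9773, -0.1381]]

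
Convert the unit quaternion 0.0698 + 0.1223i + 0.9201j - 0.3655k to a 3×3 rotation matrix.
[[-0.9603, 0.2761, 0.039], [0.174, 0.7029, -0.6897], [-0.2178, -0.6555, -0.7231]]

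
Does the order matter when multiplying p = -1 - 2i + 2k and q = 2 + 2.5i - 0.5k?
Yes: pq = 4 - 6.5i + 4j + 4.5k ≠ 4 - 6.5i - 4j + 4.5k = qp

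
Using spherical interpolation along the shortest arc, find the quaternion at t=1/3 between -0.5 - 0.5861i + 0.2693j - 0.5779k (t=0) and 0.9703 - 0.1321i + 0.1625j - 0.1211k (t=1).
-0.8102 - 0.4031i + 0.1414j - 0.4014k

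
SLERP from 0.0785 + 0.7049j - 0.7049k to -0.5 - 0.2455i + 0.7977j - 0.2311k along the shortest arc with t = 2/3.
-0.3263 - 0.1744i + 0.8266j - 0.4241k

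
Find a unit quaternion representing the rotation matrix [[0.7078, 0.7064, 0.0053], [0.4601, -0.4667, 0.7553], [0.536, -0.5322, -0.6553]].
-0.3827 + 0.8411i + 0.3467j + 0.1609k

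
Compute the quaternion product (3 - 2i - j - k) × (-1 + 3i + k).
4 + 10i + 7k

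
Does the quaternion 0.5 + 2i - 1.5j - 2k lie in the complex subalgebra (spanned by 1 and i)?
No. The quaternion 0.5 + 2i - 1.5j - 2k has j-coefficient y = -1.5 and k-coefficient z = -2, not both zero, so it does not lie in the complex subalgebra spanned by 1 and i.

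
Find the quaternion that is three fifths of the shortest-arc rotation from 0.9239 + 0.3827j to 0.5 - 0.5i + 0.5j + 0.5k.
0.7365 - 0.3255i + 0.4957j + 0.3255k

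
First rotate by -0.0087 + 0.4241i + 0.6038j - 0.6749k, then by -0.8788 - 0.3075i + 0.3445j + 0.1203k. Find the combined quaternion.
0.0112 - 0.6752i - 0.6901j + 0.2603k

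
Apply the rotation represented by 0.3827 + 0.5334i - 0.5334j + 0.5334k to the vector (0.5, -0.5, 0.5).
(0.5, -0.5, 0.5)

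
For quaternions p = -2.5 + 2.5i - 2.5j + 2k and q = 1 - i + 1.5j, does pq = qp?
No: pq = 3.75 + 2i - 8.25j + 3.25k ≠ 3.75 + 8i - 4.25j + 0.75k = qp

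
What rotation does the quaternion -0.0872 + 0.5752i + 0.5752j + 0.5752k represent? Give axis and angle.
axis = (√3/3, √3/3, √3/3), θ = 190°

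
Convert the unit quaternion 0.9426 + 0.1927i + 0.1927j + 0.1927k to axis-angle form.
axis = (√3/3, √3/3, √3/3), θ = 39°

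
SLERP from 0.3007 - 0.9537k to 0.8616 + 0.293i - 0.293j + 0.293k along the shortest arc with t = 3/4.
-0.6774 - 0.269i + 0.269j - 0.6296k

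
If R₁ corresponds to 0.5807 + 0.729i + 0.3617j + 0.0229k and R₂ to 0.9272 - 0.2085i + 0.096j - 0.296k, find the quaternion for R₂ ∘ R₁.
0.6625 + 0.6641i + 0.1801j - 0.2961k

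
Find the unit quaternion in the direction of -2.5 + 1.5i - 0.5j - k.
-0.8006 + 0.4804i - 0.1601j - 0.3203k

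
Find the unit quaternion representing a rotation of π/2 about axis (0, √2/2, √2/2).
0.7071 + 0.5j + 0.5k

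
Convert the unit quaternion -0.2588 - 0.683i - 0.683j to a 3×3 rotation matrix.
[[0.067, 0.933, 0.3535], [0.933, 0.067, -0.3535], [-0.3535, 0.3535, -0.866]]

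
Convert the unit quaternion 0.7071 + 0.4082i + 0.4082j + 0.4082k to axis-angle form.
axis = (√3/3, √3/3, √3/3), θ = π/2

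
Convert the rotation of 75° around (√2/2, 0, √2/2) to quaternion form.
0.7934 + 0.4305i + 0.4305k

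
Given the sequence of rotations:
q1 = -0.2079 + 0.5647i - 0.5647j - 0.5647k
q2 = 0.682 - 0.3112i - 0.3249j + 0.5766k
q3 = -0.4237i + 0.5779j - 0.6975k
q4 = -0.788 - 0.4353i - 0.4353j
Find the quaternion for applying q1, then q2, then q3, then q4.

q2 · q1 = 0.1761 + 0.9589i - 0.1677j - 0.1458k
q3 · q2 · q1 = 0.4015 - 0.2758i - 0.6288j - 0.6059k
q4 · q3 · q2 · q1 = -0.7102 + 0.3063i + 0.057j + 0.6311k
-0.7102 + 0.3063i + 0.057j + 0.6311k


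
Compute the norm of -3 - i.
√10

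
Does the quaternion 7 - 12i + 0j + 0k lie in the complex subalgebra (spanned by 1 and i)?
Yes. The quaternion 7 - 12i has j- and k-coefficients y = z = 0, so it lies in the complex subalgebra spanned by 1 and i.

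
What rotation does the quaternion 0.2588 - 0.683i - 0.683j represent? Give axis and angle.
axis = (-√2/2, -√2/2, 0), θ = 5π/6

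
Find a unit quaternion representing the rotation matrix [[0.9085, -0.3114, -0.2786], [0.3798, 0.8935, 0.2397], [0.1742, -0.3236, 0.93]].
0.9659 - 0.1458i - 0.1172j + 0.1789k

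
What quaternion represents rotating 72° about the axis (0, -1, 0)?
0.809 - 0.5878j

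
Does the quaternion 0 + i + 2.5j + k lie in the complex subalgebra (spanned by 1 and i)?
No. The quaternion i + 2.5j + k has j-coefficient y = 2.5 and k-coefficient z = 1, not both zero, so it does not lie in the complex subalgebra spanned by 1 and i.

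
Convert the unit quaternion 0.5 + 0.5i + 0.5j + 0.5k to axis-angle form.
axis = (√3/3, √3/3, √3/3), θ = 2π/3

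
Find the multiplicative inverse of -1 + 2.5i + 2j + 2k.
-0.0656 - 0.1639i - 0.1311j - 0.1311k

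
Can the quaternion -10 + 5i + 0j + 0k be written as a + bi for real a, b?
Yes. The quaternion -10 + 5i has j- and k-coefficients y = z = 0, so it lies in the complex subalgebra spanned by 1 and i.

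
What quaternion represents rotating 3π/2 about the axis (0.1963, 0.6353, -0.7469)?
-0.7071 + 0.1388i + 0.4492j - 0.5281k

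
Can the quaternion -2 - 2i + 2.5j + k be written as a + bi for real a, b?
No. The quaternion -2 - 2i + 2.5j + k has j-coefficient y = 2.5 and k-coefficient z = 1, not both zero, so it does not lie in the complex subalgebra spanned by 1 and i.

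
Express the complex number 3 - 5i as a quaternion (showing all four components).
3 - 5i + 0j + 0k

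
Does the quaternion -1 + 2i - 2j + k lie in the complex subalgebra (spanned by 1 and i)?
No. The quaternion -1 + 2i - 2j + k has j-coefficient y = -2 and k-coefficient z = 1, not both zero, so it does not lie in the complex subalgebra spanned by 1 and i.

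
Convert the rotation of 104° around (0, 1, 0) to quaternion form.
0.6157 + 0.788j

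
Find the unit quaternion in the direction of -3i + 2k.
-0.8321i + 0.5547k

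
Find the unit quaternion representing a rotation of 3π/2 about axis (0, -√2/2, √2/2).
-0.7071 - 0.5j + 0.5k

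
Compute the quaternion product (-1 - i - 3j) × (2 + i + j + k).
2 - 6i - 6j + k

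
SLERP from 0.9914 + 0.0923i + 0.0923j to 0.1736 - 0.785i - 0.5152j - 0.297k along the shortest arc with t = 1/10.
0.9985 - 0.0284i + 0.0125j - 0.045k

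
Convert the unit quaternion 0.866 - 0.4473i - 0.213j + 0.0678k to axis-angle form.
axis = (-0.8945, -0.426, 0.1356), θ = π/3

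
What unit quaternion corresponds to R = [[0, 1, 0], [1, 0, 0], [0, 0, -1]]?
0.7071i + 0.7071j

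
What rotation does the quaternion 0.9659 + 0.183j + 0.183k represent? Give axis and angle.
axis = (0, √2/2, √2/2), θ = π/6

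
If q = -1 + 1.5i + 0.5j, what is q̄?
-1 - 1.5i - 0.5j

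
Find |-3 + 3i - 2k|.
√22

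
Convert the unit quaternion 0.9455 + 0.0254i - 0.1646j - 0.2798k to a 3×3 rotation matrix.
[[0.7892, 0.5207, -0.3255], [-0.5375, 0.8421, 0.0441], [0.297, 0.1401, 0.9445]]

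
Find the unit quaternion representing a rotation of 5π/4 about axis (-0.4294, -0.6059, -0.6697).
-0.3827 - 0.3967i - 0.5598j - 0.6187k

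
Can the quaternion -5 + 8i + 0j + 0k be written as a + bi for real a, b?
Yes. The quaternion -5 + 8i has j- and k-coefficients y = z = 0, so it lies in the complex subalgebra spanned by 1 and i.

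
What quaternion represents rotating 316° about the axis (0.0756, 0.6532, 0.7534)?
-0.9272 + 0.0283i + 0.2447j + 0.2822k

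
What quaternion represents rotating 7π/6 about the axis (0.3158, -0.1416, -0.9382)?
-0.2588 + 0.305i - 0.1368j - 0.9062k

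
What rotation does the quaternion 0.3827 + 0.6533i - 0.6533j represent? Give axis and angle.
axis = (√2/2, -√2/2, 0), θ = 3π/4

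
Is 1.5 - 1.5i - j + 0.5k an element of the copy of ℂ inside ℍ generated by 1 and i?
No. The quaternion 1.5 - 1.5i - j + 0.5k has j-coefficient y = -1 and k-coefficient z = 0.5, not both zero, so it does not lie in the complex subalgebra spanned by 1 and i.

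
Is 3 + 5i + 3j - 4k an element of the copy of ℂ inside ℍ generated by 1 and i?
No. The quaternion 3 + 5i + 3j - 4k has j-coefficient y = 3 and k-coefficient z = -4, not both zero, so it does not lie in the complex subalgebra spanned by 1 and i.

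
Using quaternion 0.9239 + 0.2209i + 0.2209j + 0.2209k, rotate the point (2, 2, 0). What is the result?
(0.988, 2.621, 0.39)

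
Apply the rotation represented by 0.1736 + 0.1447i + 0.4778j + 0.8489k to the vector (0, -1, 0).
(0.156, 0.483, -0.861)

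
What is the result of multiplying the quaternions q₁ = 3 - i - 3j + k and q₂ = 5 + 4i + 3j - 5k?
33 + 19i - 7j - k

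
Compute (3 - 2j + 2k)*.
3 + 2j - 2k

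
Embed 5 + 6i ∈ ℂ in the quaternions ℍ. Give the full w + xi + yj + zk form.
5 + 6i + 0j + 0k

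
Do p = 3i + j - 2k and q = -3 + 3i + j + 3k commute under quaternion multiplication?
No: pq = -4 - 4i - 18j + 6k ≠ -4 - 14i + 12j + 6k = qp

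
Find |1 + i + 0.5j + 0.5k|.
1.581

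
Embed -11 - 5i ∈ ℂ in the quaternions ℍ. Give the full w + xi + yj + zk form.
-11 - 5i + 0j + 0k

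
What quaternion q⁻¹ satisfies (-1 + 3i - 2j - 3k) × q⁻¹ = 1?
-0.0435 - 0.1304i + 0.087j + 0.1304k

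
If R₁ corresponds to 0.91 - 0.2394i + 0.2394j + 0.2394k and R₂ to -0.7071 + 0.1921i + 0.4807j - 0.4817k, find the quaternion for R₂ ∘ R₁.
-0.5972 + 0.5745i + 0.3375j - 0.4466k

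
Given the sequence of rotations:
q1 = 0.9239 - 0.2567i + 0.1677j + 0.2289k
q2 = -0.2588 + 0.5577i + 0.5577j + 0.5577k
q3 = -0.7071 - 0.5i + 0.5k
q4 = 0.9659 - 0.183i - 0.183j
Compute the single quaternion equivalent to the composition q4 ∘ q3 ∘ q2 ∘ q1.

q2 · q1 = -0.3171 + 0.6158i + 0.201j + 0.6927k
q3 · q2 · q1 = 0.1858 - 0.3774i + 0.5121j - 0.7489k
q4 · q3 · q2 · q1 = 0.2041 - 0.2615i + 0.3236j - 0.8861k
0.2041 - 0.2615i + 0.3236j - 0.8861k


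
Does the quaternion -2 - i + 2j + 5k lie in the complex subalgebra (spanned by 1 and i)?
No. The quaternion -2 - i + 2j + 5k has j-coefficient y = 2 and k-coefficient z = 5, not both zero, so it does not lie in the complex subalgebra spanned by 1 and i.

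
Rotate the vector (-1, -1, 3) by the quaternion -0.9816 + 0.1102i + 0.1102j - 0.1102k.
(-1.481, -0.616, 2.903)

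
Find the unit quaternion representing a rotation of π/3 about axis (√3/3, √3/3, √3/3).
0.866 + 0.2887i + 0.2887j + 0.2887k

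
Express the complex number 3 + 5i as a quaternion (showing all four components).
3 + 5i + 0j + 0k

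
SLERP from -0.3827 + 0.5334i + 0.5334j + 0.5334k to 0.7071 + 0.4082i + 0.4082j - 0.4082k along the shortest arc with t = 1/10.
-0.4823 + 0.4612i + 0.4612j + 0.5848k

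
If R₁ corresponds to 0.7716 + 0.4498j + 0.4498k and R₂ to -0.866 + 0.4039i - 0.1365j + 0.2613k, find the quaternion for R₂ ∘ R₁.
-0.7243 + 0.1327i - 0.6765j - 0.0062k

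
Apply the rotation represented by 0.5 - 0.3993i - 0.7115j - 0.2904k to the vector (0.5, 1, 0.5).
(0.528, 1.058, 0.32)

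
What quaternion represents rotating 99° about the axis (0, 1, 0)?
0.6494 + 0.7604j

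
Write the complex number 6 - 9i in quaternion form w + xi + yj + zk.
6 - 9i + 0j + 0k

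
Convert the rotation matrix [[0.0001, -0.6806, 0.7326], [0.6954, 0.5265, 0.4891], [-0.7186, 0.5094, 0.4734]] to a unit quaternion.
0.7071 + 0.0072i + 0.5131j + 0.4865k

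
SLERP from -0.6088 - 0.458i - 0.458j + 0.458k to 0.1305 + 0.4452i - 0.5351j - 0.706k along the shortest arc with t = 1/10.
-0.5929 - 0.4906i - 0.3647j + 0.5241k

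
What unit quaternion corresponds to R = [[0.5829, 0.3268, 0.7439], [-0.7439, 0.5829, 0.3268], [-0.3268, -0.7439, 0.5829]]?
0.829 - 0.3229i + 0.3229j - 0.3229k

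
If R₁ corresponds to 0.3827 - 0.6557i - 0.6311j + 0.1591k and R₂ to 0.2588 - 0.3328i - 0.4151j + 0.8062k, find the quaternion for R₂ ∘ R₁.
-0.5094 + 0.1457i - 0.7979j + 0.2876k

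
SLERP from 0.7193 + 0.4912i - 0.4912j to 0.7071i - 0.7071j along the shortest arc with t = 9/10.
0.0802 + 0.7048i - 0.7048j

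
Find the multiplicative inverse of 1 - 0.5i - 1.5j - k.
0.2222 + 0.1111i + 0.3333j + 0.2222k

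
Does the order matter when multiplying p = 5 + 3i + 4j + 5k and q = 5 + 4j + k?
Yes: pq = 4 - i + 37j + 42k ≠ 4 + 31i + 43j + 18k = qp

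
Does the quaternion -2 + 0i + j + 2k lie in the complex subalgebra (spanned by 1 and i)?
No. The quaternion -2 + j + 2k has j-coefficient y = 1 and k-coefficient z = 2, not both zero, so it does not lie in the complex subalgebra spanned by 1 and i.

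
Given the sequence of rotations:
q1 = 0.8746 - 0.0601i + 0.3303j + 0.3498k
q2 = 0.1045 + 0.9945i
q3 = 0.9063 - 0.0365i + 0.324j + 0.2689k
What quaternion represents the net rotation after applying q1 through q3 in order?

q2 · q1 = 0.1512 + 0.8635i - 0.3134j + 0.365k
q3 · q2 · q1 = 0.1719 + 0.9796i + 0.0105j + 0.1031k
0.1719 + 0.9796i + 0.0105j + 0.1031k


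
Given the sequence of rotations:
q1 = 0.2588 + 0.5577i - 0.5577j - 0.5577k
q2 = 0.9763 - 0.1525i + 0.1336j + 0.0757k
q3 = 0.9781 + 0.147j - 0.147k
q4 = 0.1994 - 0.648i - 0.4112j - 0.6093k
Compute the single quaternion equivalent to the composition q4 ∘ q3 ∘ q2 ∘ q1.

q2 · q1 = 0.4544 + 0.4727i - 0.5527j - 0.5144k
q3 · q2 · q1 = 0.4501 + 0.3055i - 0.5433j - 0.6394k
q4 · q3 · q2 · q1 = -0.3253 - 0.2989i - 0.8939j + 0.0759k
-0.3253 - 0.2989i - 0.8939j + 0.0759k


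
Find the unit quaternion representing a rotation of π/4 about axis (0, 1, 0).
0.9239 + 0.3827j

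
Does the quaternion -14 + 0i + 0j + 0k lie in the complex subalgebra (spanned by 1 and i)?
Yes. The quaternion -14 has j- and k-coefficients y = z = 0, so it lies in the complex subalgebra spanned by 1 and i.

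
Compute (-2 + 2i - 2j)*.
-2 - 2i + 2j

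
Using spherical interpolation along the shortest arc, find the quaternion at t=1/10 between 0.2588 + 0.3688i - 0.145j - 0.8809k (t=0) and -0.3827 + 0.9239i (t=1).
0.1958 + 0.4794i - 0.1389j - 0.8441k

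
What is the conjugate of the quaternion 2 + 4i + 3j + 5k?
2 - 4i - 3j - 5k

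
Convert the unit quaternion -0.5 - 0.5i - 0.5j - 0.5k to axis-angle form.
axis = (-√3/3, -√3/3, -√3/3), θ = 4π/3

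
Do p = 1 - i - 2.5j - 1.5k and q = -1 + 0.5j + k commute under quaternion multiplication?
No: pq = 1.75 - 0.75i + 4j + 2k ≠ 1.75 + 2.75i + 2j + 3k = qp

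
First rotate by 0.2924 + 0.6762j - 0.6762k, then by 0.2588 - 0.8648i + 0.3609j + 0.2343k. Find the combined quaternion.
-0.0099 - 0.6553i - 0.3043j - 0.6913k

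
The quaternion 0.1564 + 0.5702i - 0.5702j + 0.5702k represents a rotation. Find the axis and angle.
axis = (√3/3, -√3/3, √3/3), θ = 162°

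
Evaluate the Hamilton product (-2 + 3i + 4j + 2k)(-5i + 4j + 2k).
-5 + 10i - 24j + 28k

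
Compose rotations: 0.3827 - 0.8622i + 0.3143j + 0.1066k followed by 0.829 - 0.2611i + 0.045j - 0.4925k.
0.1305 - 0.6551i + 0.7302j - 0.1434k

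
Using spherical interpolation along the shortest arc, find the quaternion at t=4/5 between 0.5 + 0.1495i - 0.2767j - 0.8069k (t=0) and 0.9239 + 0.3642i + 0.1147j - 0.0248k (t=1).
0.912 + 0.3481i + 0.0321j - 0.2146k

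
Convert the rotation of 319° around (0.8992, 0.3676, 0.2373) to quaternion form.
-0.9367 + 0.3149i + 0.1287j + 0.0831k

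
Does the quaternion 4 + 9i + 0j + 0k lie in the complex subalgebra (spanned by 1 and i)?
Yes. The quaternion 4 + 9i has j- and k-coefficients y = z = 0, so it lies in the complex subalgebra spanned by 1 and i.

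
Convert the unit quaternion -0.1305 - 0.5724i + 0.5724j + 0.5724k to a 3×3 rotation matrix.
[[-0.3106, -0.5059, -0.8047], [-0.8047, -0.3106, 0.5059], [-0.5059, 0.8047, -0.3106]]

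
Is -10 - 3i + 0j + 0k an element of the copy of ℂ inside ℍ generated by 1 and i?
Yes. The quaternion -10 - 3i has j- and k-coefficients y = z = 0, so it lies in the complex subalgebra spanned by 1 and i.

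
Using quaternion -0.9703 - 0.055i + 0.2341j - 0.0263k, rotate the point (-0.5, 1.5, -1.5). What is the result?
(0.117, 1.655, -1.413)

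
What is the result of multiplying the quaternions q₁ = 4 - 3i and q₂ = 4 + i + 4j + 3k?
19 - 8i + 25j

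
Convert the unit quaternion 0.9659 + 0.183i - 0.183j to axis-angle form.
axis = (√2/2, -√2/2, 0), θ = π/6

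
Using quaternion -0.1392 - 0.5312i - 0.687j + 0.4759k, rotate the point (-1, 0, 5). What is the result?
(-1.175, -4.606, -1.845)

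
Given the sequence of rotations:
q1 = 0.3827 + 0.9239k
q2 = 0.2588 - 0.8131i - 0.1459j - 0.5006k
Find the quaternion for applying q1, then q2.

q2 · q1 = 0.5615 - 0.446i + 0.6954j + 0.0475k
0.5615 - 0.446i + 0.6954j + 0.0475k


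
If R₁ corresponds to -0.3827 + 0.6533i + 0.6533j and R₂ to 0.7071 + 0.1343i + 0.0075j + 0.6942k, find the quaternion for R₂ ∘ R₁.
-0.3632 - 0.043i + 0.9126j - 0.1828k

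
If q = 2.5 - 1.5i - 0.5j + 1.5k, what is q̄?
2.5 + 1.5i + 0.5j - 1.5k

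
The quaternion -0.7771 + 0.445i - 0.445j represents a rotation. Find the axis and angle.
axis = (√2/2, -√2/2, 0), θ = 282°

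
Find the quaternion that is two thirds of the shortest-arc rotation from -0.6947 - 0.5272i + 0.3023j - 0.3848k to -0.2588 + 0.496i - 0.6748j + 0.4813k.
-0.084 - 0.5815i + 0.6253j - 0.5136k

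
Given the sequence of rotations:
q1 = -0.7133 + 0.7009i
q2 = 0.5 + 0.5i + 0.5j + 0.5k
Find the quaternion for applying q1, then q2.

q2 · q1 = -0.7071 - 0.0062i - 0.0062j - 0.7071k
-0.7071 - 0.0062i - 0.0062j - 0.7071k


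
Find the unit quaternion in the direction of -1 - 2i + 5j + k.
-0.1796 - 0.3592i + 0.898j + 0.1796k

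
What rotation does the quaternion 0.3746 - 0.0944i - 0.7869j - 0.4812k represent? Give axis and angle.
axis = (-0.1018, -0.8487, -0.519), θ = 136°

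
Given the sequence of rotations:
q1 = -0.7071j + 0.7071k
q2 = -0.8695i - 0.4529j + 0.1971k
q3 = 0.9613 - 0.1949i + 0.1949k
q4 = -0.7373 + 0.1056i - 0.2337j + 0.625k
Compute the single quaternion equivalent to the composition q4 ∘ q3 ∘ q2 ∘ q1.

q2 · q1 = -0.4596 - 0.1809i + 0.6148j + 0.6148k
q3 · q2 · q1 = -0.5969 - 0.2041i + 0.6756j + 0.3816k
q4 · q3 · q2 · q1 = 0.381 - 0.424i - 0.5265j - 0.6308k
0.381 - 0.424i - 0.5265j - 0.6308k


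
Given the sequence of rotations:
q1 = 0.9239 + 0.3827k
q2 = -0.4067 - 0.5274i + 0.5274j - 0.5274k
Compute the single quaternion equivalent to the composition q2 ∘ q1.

q2 · q1 = -0.1739 - 0.2854i + 0.6891j - 0.6429k
-0.1739 - 0.2854i + 0.6891j - 0.6429k


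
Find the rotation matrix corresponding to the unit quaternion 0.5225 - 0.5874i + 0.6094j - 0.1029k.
[[0.2361, -0.6084, 0.7577], [-0.8235, 0.2887, 0.4884], [-0.5159, -0.7392, -0.4328]]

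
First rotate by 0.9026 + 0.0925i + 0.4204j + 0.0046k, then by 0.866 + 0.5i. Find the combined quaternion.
0.7354 + 0.5314i + 0.3618j + 0.2142k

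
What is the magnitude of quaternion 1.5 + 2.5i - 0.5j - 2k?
3.571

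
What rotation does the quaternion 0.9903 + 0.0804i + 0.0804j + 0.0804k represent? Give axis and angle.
axis = (√3/3, √3/3, √3/3), θ = 16°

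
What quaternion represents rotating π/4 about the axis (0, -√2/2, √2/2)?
0.9239 - 0.2706j + 0.2706k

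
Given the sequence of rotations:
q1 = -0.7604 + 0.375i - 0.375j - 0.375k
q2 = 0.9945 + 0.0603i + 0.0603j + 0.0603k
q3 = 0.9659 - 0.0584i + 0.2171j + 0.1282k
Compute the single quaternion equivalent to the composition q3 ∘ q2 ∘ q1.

q2 · q1 = -0.7336 + 0.3271i - 0.3736j - 0.464k
q3 · q2 · q1 = -0.5489 + 0.3059i - 0.5053j - 0.5914k
-0.5489 + 0.3059i - 0.5053j - 0.5914k


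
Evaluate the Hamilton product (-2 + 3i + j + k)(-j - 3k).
4 - 2i + 11j + 3k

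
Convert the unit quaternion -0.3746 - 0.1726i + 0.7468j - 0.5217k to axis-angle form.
axis = (-0.1862, 0.8054, -0.5627), θ = 224°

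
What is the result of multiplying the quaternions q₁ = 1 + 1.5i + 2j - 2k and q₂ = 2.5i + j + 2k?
-1.75 + 8.5i - 7j - 1.5k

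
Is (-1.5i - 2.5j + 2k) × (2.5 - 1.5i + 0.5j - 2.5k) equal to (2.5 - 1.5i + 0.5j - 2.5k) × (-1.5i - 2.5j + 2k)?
No: pq = 4 + 1.5i - 13j + 0.5k ≠ 4 - 9i + 0.5j + 9.5k = qp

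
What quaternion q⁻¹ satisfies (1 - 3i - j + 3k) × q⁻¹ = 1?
0.05 + 0.15i + 0.05j - 0.15k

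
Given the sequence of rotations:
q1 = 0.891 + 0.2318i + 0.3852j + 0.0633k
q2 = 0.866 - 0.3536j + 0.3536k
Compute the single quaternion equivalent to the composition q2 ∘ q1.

q2 · q1 = 0.8854 + 0.0421i + 0.1005j + 0.4518k
0.8854 + 0.0421i + 0.1005j + 0.4518k


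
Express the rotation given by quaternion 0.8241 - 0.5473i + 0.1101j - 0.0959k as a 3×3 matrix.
[[0.9574, 0.0375, 0.2864], [-0.2786, 0.3825, 0.8809], [-0.0765, -0.9232, 0.3767]]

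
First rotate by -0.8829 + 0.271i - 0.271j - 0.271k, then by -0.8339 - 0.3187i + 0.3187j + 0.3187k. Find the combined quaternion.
0.9954 + 0.0554i - 0.0554j - 0.0554k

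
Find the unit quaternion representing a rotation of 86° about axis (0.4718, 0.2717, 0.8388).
0.7314 + 0.3218i + 0.1853j + 0.5721k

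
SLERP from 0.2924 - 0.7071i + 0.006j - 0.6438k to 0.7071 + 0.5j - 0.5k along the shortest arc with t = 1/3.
0.4912 - 0.5207i + 0.1995j - 0.6692k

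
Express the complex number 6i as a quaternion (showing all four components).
0 + 6i + 0j + 0k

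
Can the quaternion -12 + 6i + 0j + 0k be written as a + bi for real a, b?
Yes. The quaternion -12 + 6i has j- and k-coefficients y = z = 0, so it lies in the complex subalgebra spanned by 1 and i.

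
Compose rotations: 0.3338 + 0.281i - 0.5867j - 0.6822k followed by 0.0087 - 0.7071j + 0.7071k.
0.0704 + 0.8997i - 0.0424j + 0.4288k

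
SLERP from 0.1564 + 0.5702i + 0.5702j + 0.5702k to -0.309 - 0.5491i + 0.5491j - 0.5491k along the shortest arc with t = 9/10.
0.3125 + 0.5929i - 0.4464j + 0.5929k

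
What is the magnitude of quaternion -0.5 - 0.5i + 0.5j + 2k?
2.179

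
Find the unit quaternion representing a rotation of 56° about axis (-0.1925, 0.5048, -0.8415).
0.8829 - 0.0904i + 0.237j - 0.3951k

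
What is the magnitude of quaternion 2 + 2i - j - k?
√10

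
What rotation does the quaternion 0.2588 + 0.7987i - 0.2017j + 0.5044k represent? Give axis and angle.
axis = (0.8269, -0.2088, 0.5222), θ = 5π/6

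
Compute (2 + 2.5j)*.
2 - 2.5j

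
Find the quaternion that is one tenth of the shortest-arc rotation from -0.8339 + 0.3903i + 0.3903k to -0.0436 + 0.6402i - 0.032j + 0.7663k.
-0.7784 + 0.4365i - 0.0037j + 0.4512k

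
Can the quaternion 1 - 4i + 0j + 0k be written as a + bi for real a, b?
Yes. The quaternion 1 - 4i has j- and k-coefficients y = z = 0, so it lies in the complex subalgebra spanned by 1 and i.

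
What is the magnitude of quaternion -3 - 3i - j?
√19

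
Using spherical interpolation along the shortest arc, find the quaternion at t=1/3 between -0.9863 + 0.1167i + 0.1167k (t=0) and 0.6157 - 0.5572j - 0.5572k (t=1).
-0.9309 + 0.0832i + 0.2064j + 0.2896k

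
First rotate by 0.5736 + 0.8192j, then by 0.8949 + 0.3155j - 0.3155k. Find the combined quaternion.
0.2549 + 0.2585i + 0.9141j - 0.181k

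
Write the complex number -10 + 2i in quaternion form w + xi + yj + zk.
-10 + 2i + 0j + 0k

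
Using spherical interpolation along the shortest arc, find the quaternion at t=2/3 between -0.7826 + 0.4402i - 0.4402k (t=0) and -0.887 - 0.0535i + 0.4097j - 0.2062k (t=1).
-0.9011 + 0.1208i + 0.2863j - 0.3023k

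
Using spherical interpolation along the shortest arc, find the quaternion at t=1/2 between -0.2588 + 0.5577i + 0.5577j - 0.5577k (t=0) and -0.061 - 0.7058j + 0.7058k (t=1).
-0.1051 + 0.2963i + 0.6713j - 0.6713k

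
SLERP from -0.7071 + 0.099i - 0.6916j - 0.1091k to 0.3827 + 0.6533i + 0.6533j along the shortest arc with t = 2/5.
-0.6297 - 0.2258i - 0.7399j - 0.0709k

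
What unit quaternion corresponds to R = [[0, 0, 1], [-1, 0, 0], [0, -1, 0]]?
-0.5 + 0.5i - 0.5j + 0.5k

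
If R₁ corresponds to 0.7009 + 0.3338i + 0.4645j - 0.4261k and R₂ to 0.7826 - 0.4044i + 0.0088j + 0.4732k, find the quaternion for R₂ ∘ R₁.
0.8811 - 0.2458i + 0.3553j - 0.1926k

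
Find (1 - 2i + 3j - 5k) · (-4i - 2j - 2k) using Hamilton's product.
-12 - 20i + 14j + 14k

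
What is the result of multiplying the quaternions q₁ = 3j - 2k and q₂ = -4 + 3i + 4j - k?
-14 + 5i - 18j - k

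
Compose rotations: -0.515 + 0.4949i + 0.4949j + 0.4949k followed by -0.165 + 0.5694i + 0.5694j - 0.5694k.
-0.1968 + 0.1887i - 0.9385j + 0.2116k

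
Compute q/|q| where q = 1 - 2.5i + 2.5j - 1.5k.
0.252 - 0.6299i + 0.6299j - 0.378k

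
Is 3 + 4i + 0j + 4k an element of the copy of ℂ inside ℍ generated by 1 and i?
No. The quaternion 3 + 4i + 4k has j-coefficient y = 0 and k-coefficient z = 4, not both zero, so it does not lie in the complex subalgebra spanned by 1 and i.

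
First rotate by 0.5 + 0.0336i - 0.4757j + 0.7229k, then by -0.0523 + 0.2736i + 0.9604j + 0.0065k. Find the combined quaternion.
0.4168 + 0.8324i + 0.3075j - 0.197k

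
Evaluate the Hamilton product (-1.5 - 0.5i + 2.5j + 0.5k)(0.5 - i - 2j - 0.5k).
4 + i + 3.5j + 4.5k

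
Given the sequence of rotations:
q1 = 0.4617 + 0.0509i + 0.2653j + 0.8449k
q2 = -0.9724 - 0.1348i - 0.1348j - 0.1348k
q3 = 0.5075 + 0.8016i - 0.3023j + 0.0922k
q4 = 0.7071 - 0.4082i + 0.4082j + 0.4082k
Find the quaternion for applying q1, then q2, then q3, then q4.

q2 · q1 = -0.2924 - 0.1899i - 0.2132j - 0.9127k
q3 · q2 · q1 = 0.0235 - 0.0352i + 0.6943j - 0.7185k
q4 · q3 · q2 · q1 = 0.0121 - 0.6112i + 0.1929j - 0.7675k
0.0121 - 0.6112i + 0.1929j - 0.7675k


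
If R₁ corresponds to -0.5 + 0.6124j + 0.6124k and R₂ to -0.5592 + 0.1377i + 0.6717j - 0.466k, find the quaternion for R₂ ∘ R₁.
0.1536 + 0.6279i - 0.7626j - 0.0251k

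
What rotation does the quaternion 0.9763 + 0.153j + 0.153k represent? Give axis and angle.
axis = (0, √2/2, √2/2), θ = 25°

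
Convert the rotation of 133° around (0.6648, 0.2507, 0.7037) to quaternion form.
0.3987 + 0.6097i + 0.2299j + 0.6453k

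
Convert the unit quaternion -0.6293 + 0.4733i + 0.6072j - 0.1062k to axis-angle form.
axis = (0.609, 0.7813, -0.1367), θ = 258°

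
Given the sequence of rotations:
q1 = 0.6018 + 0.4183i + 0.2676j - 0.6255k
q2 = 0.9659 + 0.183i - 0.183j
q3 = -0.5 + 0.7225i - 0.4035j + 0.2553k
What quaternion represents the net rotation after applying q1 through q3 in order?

q2 · q1 = 0.5537 + 0.6286i + 0.2628j - 0.4787k
q3 · q2 · q1 = -0.5028 + 0.2118i + 0.1515j + 0.8242k
-0.5028 + 0.2118i + 0.1515j + 0.8242k


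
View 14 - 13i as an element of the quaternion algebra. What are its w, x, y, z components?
14 - 13i + 0j + 0k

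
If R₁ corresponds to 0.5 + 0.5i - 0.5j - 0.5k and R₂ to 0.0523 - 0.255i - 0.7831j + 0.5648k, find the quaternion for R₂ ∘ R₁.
0.0445 + 0.5726i - 0.2628j + 0.7753k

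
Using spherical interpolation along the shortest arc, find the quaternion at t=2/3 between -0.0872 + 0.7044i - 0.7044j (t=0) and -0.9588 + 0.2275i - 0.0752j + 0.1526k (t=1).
-0.7894 + 0.4813i - 0.3619j + 0.1197k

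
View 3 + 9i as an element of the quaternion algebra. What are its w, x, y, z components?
3 + 9i + 0j + 0k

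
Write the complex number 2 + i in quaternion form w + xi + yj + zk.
2 + i + 0j + 0k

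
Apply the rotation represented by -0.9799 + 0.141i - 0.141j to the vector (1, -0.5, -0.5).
(0.842, -0.658, -0.598)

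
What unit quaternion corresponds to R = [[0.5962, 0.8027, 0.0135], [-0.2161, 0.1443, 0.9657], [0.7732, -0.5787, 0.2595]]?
0.7071 - 0.546i - 0.2686j - 0.3602k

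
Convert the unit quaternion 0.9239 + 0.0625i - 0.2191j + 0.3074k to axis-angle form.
axis = (0.1633, -0.5726, 0.8034), θ = π/4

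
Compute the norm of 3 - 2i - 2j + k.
√18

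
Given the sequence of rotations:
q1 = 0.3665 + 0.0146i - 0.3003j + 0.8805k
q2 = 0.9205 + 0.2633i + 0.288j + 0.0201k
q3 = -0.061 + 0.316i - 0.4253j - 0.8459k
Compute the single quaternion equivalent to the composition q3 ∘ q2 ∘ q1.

q2 · q1 = 0.4023 + 0.3696i - 0.4024j + 0.7346k
q3 · q2 · q1 = 0.3089 - 0.5482i - 0.6913j - 0.3551k
0.3089 - 0.5482i - 0.6913j - 0.3551k
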